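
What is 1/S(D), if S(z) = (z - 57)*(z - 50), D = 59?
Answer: 1/18 ≈ 0.055556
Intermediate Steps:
S(z) = (-57 + z)*(-50 + z)
1/S(D) = 1/(2850 + 59**2 - 107*59) = 1/(2850 + 3481 - 6313) = 1/18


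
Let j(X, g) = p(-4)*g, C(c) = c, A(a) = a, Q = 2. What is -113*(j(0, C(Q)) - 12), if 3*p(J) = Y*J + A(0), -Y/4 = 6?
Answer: -5876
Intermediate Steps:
Y = -24 (Y = -4*6 = -24)
p(J) = -8*J (p(J) = (-24*J + 0)/3 = (-24*J)/3 = -8*J)
j(X, g) = 32*g (j(X, g) = (-8*(-4))*g = 32*g)
-113*(j(0, C(Q)) - 12) = -113*(32*2 - 12) = -113*(64 - 12) = -113*52 = -5876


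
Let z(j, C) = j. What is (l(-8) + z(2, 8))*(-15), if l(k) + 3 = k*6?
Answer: 735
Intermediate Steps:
l(k) = -3 + 6*k (l(k) = -3 + k*6 = -3 + 6*k)
(l(-8) + z(2, 8))*(-15) = ((-3 + 6*(-8)) + 2)*(-15) = ((-3 - 48) + 2)*(-15) = (-51 + 2)*(-15) = -49*(-15) = 735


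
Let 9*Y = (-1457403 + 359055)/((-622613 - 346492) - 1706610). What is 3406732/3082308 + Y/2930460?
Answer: 1669527759160269586/1510538162619356325 ≈ 1.1053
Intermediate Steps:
Y = 366116/8027145 (Y = ((-1457403 + 359055)/((-622613 - 346492) - 1706610))/9 = (-1098348/(-969105 - 1706610))/9 = (-1098348/(-2675715))/9 = (-1098348*(-1/2675715))/9 = (⅑)*(366116/891905) = 366116/8027145 ≈ 0.045610)
3406732/3082308 + Y/2930460 = 3406732/3082308 + (366116/8027145)/2930460 = 3406732*(1/3082308) + (366116/8027145)*(1/2930460) = 851683/770577 + 91529/5880806834175 = 1669527759160269586/1510538162619356325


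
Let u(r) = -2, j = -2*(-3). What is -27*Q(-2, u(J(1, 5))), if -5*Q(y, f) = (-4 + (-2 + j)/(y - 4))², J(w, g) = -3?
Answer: 588/5 ≈ 117.60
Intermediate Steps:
j = 6
Q(y, f) = -(-4 + 4/(-4 + y))²/5 (Q(y, f) = -(-4 + (-2 + 6)/(y - 4))²/5 = -(-4 + 4/(-4 + y))²/5)
-27*Q(-2, u(J(1, 5))) = -(-432)*(-5 - 2)²/(5*(-4 - 2)²) = -(-432)*(-7)²/(5*(-6)²) = -(-432)*49/(5*36) = -27*(-196/45) = 588/5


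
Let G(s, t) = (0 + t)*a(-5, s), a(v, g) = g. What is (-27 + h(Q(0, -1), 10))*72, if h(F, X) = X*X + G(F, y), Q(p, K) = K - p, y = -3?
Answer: 5472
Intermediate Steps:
G(s, t) = s*t (G(s, t) = (0 + t)*s = t*s = s*t)
h(F, X) = X**2 - 3*F (h(F, X) = X*X + F*(-3) = X**2 - 3*F)
(-27 + h(Q(0, -1), 10))*72 = (-27 + (10**2 - 3*(-1 - 1*0)))*72 = (-27 + (100 - 3*(-1 + 0)))*72 = (-27 + (100 - 3*(-1)))*72 = (-27 + (100 + 3))*72 = (-27 + 103)*72 = 76*72 = 5472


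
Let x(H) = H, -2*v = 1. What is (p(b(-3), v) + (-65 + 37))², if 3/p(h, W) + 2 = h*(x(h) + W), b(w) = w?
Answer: 220900/289 ≈ 764.36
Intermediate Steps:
v = -½ (v = -½*1 = -½ ≈ -0.50000)
p(h, W) = 3/(-2 + h*(W + h)) (p(h, W) = 3/(-2 + h*(h + W)) = 3/(-2 + h*(W + h)))
(p(b(-3), v) + (-65 + 37))² = (3/(-2 + (-3)² - ½*(-3)) + (-65 + 37))² = (3/(-2 + 9 + 3/2) - 28)² = (3/(17/2) - 28)² = (3*(2/17) - 28)² = (6/17 - 28)² = (-470/17)² = 220900/289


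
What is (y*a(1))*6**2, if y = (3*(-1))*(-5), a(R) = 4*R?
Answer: 2160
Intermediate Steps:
y = 15 (y = -3*(-5) = 15)
(y*a(1))*6**2 = (15*(4*1))*6**2 = (15*4)*36 = 60*36 = 2160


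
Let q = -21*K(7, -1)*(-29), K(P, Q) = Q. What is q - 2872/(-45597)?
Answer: -27765701/45597 ≈ -608.94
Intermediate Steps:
q = -609 (q = -21*(-1)*(-29) = 21*(-29) = -609)
q - 2872/(-45597) = -609 - 2872/(-45597) = -609 - 2872*(-1/45597) = -609 + 2872/45597 = -27765701/45597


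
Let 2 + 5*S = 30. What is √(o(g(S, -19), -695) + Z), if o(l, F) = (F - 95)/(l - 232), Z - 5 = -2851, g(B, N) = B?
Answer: I*√910615326/566 ≈ 53.315*I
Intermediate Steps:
S = 28/5 (S = -⅖ + (⅕)*30 = -⅖ + 6 = 28/5 ≈ 5.6000)
Z = -2846 (Z = 5 - 2851 = -2846)
o(l, F) = (-95 + F)/(-232 + l)
√(o(g(S, -19), -695) + Z) = √((-95 - 695)/(-232 + 28/5) - 2846) = √(-790/(-1132/5) - 2846) = √(-5/1132*(-790) - 2846) = √(1975/566 - 2846) = √(-1608861/566) = I*√910615326/566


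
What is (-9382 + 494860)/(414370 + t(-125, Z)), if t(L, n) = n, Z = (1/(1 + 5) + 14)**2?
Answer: 17477208/14924545 ≈ 1.1710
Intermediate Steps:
Z = 7225/36 (Z = (1/6 + 14)**2 = (85/6)**2 = 7225/36 ≈ 200.69)
(-9382 + 494860)/(414370 + t(-125, Z)) = (-9382 + 494860)/(414370 + 7225/36) = 485478/(14924545/36) = 485478*(36/14924545) = 17477208/14924545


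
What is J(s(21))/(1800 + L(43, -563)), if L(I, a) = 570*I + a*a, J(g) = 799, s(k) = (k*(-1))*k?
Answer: 799/343279 ≈ 0.0023276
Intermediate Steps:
s(k) = -k² (s(k) = (-k)*k = -k²)
L(I, a) = a² + 570*I (L(I, a) = 570*I + a² = a² + 570*I)
J(s(21))/(1800 + L(43, -563)) = 799/(1800 + ((-563)² + 570*43)) = 799/(1800 + (316969 + 24510)) = 799/(1800 + 341479) = 799/343279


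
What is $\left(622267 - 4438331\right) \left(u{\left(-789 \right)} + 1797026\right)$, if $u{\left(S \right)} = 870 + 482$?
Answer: $-6862725544192$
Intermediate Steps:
$u{\left(S \right)} = 1352$
$\left(622267 - 4438331\right) \left(u{\left(-789 \right)} + 1797026\right) = \left(622267 - 4438331\right) \left(1352 + 1797026\right) = \left(-3816064\right) 1798378 = -6862725544192$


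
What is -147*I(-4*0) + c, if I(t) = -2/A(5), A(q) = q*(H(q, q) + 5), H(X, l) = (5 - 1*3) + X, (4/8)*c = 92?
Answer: 1889/10 ≈ 188.90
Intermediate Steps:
c = 184 (c = 2*92 = 184)
H(X, l) = 2 + X (H(X, l) = (5 - 3) + X = 2 + X)
A(q) = q*(7 + q) (A(q) = q*((2 + q) + 5) = q*(7 + q))
I(t) = -1/30 (I(t) = -2*1/(5*(7 + 5)) = -2/(5*12) = -2/60 = -2*1/60 = -1/30)
-147*I(-4*0) + c = -147*(-1/30) + 184 = 49/10 + 184 = 1889/10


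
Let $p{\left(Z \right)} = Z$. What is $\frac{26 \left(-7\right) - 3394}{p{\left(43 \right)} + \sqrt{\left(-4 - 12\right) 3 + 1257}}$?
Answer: $- \frac{19221}{80} + \frac{447 \sqrt{1209}}{80} \approx -45.981$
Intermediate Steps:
$\frac{26 \left(-7\right) - 3394}{p{\left(43 \right)} + \sqrt{\left(-4 - 12\right) 3 + 1257}} = \frac{26 \left(-7\right) - 3394}{43 + \sqrt{\left(-4 - 12\right) 3 + 1257}} = \frac{-182 - 3394}{43 + \sqrt{\left(-16\right) 3 + 1257}} = - \frac{3576}{43 + \sqrt{-48 + 1257}} = - \frac{3576}{43 + \sqrt{1209}}$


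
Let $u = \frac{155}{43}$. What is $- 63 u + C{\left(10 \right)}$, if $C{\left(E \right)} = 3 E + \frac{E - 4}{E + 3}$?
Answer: $- \frac{109917}{559} \approx -196.63$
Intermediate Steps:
$u = \frac{155}{43}$ ($u = 155 \cdot \frac{1}{43} = \frac{155}{43} \approx 3.6047$)
$C{\left(E \right)} = 3 E + \frac{-4 + E}{3 + E}$
$- 63 u + C{\left(10 \right)} = \left(-63\right) \frac{155}{43} + \frac{-4 + 3 \cdot 10^{2} + 10 \cdot 10}{3 + 10} = - \frac{9765}{43} + \frac{-4 + 3 \cdot 100 + 100}{13} = - \frac{9765}{43} + \frac{-4 + 300 + 100}{13} = - \frac{9765}{43} + \frac{1}{13} \cdot 396 = - \frac{9765}{43} + \frac{396}{13} = - \frac{109917}{559}$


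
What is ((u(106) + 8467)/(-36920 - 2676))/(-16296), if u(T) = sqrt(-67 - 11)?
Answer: 8467/645256416 + I*sqrt(78)/645256416 ≈ 1.3122e-5 + 1.3687e-8*I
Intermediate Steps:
u(T) = I*sqrt(78) (u(T) = sqrt(-78) = I*sqrt(78))
((u(106) + 8467)/(-36920 - 2676))/(-16296) = ((I*sqrt(78) + 8467)/(-36920 - 2676))/(-16296) = ((8467 + I*sqrt(78))/(-39596))*(-1/16296) = ((8467 + I*sqrt(78))*(-1/39596))*(-1/16296) = (-8467/39596 - I*sqrt(78)/39596)*(-1/16296) = 8467/645256416 + I*sqrt(78)/645256416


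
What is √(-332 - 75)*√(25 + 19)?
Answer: 22*I*√37 ≈ 133.82*I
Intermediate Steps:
√(-332 - 75)*√(25 + 19) = √(-407)*√44 = (I*√407)*(2*√11) = 22*I*√37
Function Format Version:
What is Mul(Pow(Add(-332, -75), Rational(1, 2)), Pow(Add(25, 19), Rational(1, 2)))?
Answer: Mul(22, I, Pow(37, Rational(1, 2))) ≈ Mul(133.82, I)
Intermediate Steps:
Mul(Pow(Add(-332, -75), Rational(1, 2)), Pow(Add(25, 19), Rational(1, 2))) = Mul(Pow(-407, Rational(1, 2)), Pow(44, Rational(1, 2))) = Mul(Mul(I, Pow(407, Rational(1, 2))), Mul(2, Pow(11, Rational(1, 2)))) = Mul(22, I, Pow(37, Rational(1, 2)))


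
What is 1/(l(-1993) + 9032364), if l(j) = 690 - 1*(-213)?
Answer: 1/9033267 ≈ 1.1070e-7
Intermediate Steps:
l(j) = 903 (l(j) = 690 + 213 = 903)
1/(l(-1993) + 9032364) = 1/(903 + 9032364) = 1/9033267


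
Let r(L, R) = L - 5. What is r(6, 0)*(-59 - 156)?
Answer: -215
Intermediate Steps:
r(L, R) = -5 + L
r(6, 0)*(-59 - 156) = (-5 + 6)*(-59 - 156) = 1*(-215) = -215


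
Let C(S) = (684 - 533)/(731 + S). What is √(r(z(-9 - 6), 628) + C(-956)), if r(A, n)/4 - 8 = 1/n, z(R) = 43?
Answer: √173786126/2355 ≈ 5.5978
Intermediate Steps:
r(A, n) = 32 + 4/n
C(S) = 151/(731 + S)
√(r(z(-9 - 6), 628) + C(-956)) = √((32 + 4/628) + 151/(731 - 956)) = √((32 + 4*(1/628)) + 151/(-225)) = √((32 + 1/157) + 151*(-1/225)) = √(5025/157 - 151/225) = √(1106918/35325) = √173786126/2355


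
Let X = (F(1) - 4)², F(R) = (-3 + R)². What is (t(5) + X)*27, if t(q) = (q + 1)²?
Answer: 972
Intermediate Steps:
t(q) = (1 + q)²
X = 0 (X = ((-3 + 1)² - 4)² = ((-2)² - 4)² = (4 - 4)² = 0² = 0)
(t(5) + X)*27 = ((1 + 5)² + 0)*27 = (6² + 0)*27 = (36 + 0)*27 = 36*27 = 972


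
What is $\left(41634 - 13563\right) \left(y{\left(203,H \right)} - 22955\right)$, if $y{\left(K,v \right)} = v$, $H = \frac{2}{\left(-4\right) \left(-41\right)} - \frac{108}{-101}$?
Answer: $- \frac{5336419293063}{8282} \approx -6.4434 \cdot 10^{8}$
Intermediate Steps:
$H = \frac{8957}{8282}$ ($H = \frac{2}{164} - - \frac{108}{101} = 2 \cdot \frac{1}{164} + \frac{108}{101} = \frac{1}{82} + \frac{108}{101} = \frac{8957}{8282} \approx 1.0815$)
$\left(41634 - 13563\right) \left(y{\left(203,H \right)} - 22955\right) = \left(41634 - 13563\right) \left(\frac{8957}{8282} - 22955\right) = 28071 \left(- \frac{190104353}{8282}\right) = - \frac{5336419293063}{8282}$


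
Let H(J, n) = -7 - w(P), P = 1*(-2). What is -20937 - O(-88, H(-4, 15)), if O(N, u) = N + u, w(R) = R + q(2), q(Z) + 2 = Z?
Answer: -20844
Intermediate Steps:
q(Z) = -2 + Z
P = -2
w(R) = R (w(R) = R + (-2 + 2) = R + 0 = R)
H(J, n) = -5 (H(J, n) = -7 - 1*(-2) = -7 + 2 = -5)
-20937 - O(-88, H(-4, 15)) = -20937 - (-88 - 5) = -20937 - 1*(-93) = -20937 + 93 = -20844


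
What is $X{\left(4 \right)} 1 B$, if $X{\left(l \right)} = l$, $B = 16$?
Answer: $64$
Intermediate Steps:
$X{\left(4 \right)} 1 B = 4 \cdot 1 \cdot 16 = 4 \cdot 16 = 64$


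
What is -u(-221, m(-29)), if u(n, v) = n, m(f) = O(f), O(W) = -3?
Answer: 221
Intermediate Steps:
m(f) = -3
-u(-221, m(-29)) = -1*(-221) = 221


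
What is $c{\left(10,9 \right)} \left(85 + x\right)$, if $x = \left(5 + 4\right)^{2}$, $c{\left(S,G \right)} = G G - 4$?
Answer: $12782$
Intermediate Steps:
$c{\left(S,G \right)} = -4 + G^{2}$ ($c{\left(S,G \right)} = G^{2} - 4 = -4 + G^{2}$)
$x = 81$ ($x = 9^{2} = 81$)
$c{\left(10,9 \right)} \left(85 + x\right) = \left(-4 + 9^{2}\right) \left(85 + 81\right) = \left(-4 + 81\right) 166 = 77 \cdot 166 = 12782$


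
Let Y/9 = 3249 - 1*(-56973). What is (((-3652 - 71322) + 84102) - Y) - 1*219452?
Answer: -752322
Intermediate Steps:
Y = 541998 (Y = 9*(3249 - 1*(-56973)) = 9*(3249 + 56973) = 9*60222 = 541998)
(((-3652 - 71322) + 84102) - Y) - 1*219452 = (((-3652 - 71322) + 84102) - 1*541998) - 1*219452 = ((-74974 + 84102) - 541998) - 219452 = (9128 - 541998) - 219452 = -532870 - 219452 = -752322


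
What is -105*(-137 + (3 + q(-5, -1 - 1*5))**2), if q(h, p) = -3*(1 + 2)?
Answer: 10605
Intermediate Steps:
q(h, p) = -9 (q(h, p) = -3*3 = -9)
-105*(-137 + (3 + q(-5, -1 - 1*5))**2) = -105*(-137 + (3 - 9)**2) = -105*(-137 + (-6)**2) = -105*(-137 + 36) = -105*(-101) = 10605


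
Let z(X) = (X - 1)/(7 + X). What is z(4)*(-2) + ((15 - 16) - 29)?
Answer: -336/11 ≈ -30.545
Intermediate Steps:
z(X) = (-1 + X)/(7 + X)
z(4)*(-2) + ((15 - 16) - 29) = ((-1 + 4)/(7 + 4))*(-2) + ((15 - 16) - 29) = (3/11)*(-2) + (-1 - 29) = ((1/11)*3)*(-2) - 30 = (3/11)*(-2) - 30 = -6/11 - 30 = -336/11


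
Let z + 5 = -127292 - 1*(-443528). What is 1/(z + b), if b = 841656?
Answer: 1/1157887 ≈ 8.6364e-7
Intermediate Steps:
z = 316231 (z = -5 + (-127292 - 1*(-443528)) = -5 + (-127292 + 443528) = -5 + 316236 = 316231)
1/(z + b) = 1/(316231 + 841656) = 1/1157887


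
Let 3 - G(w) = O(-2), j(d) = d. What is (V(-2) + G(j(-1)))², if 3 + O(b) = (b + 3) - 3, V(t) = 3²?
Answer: 289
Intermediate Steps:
V(t) = 9
O(b) = -3 + b (O(b) = -3 + ((b + 3) - 3) = -3 + ((3 + b) - 3) = -3 + b)
G(w) = 8 (G(w) = 3 - (-3 - 2) = 3 - 1*(-5) = 3 + 5 = 8)
(V(-2) + G(j(-1)))² = (9 + 8)² = 17² = 289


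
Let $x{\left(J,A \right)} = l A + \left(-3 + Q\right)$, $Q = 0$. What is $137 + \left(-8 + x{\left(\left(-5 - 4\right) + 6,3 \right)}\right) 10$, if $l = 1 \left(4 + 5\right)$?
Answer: $297$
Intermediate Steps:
$l = 9$ ($l = 1 \cdot 9 = 9$)
$x{\left(J,A \right)} = -3 + 9 A$ ($x{\left(J,A \right)} = 9 A + \left(-3 + 0\right) = 9 A - 3 = -3 + 9 A$)
$137 + \left(-8 + x{\left(\left(-5 - 4\right) + 6,3 \right)}\right) 10 = 137 + \left(-8 + \left(-3 + 9 \cdot 3\right)\right) 10 = 137 + \left(-8 + \left(-3 + 27\right)\right) 10 = 137 + \left(-8 + 24\right) 10 = 137 + 16 \cdot 10 = 137 + 160 = 297$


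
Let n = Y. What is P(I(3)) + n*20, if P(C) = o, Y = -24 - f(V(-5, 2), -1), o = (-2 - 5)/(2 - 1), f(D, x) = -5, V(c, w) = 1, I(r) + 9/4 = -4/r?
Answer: -387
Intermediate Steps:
I(r) = -9/4 - 4/r
o = -7 (o = -7/1 = -7*1 = -7)
Y = -19 (Y = -24 - 1*(-5) = -24 + 5 = -19)
n = -19
P(C) = -7
P(I(3)) + n*20 = -7 - 19*20 = -7 - 380 = -387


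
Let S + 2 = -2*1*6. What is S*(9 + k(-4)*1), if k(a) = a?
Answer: -70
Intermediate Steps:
S = -14 (S = -2 - 2*1*6 = -2 - 2*6 = -2 - 12 = -14)
S*(9 + k(-4)*1) = -14*(9 - 4*1) = -14*(9 - 4) = -14*5 = -70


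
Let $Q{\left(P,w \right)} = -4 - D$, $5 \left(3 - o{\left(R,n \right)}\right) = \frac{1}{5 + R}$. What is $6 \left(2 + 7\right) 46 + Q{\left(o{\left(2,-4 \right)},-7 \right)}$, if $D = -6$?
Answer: $2486$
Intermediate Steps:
$o{\left(R,n \right)} = 3 - \frac{1}{5 \left(5 + R\right)}$
$Q{\left(P,w \right)} = 2$ ($Q{\left(P,w \right)} = -4 - -6 = -4 + 6 = 2$)
$6 \left(2 + 7\right) 46 + Q{\left(o{\left(2,-4 \right)},-7 \right)} = 6 \left(2 + 7\right) 46 + 2 = 6 \cdot 9 \cdot 46 + 2 = 54 \cdot 46 + 2 = 2484 + 2 = 2486$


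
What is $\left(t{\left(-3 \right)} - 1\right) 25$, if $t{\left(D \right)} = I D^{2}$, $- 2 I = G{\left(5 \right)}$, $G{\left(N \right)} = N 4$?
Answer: $-2275$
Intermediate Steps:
$G{\left(N \right)} = 4 N$
$I = -10$ ($I = - \frac{4 \cdot 5}{2} = \left(- \frac{1}{2}\right) 20 = -10$)
$t{\left(D \right)} = - 10 D^{2}$
$\left(t{\left(-3 \right)} - 1\right) 25 = \left(- 10 \left(-3\right)^{2} - 1\right) 25 = \left(\left(-10\right) 9 - 1\right) 25 = \left(-90 - 1\right) 25 = \left(-91\right) 25 = -2275$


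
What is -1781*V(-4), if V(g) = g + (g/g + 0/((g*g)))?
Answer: 5343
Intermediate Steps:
V(g) = 1 + g (V(g) = g + (1 + 0/(g**2)) = g + (1 + 0/g**2) = g + (1 + 0) = g + 1 = 1 + g)
-1781*V(-4) = -1781*(1 - 4) = -1781*(-3) = 5343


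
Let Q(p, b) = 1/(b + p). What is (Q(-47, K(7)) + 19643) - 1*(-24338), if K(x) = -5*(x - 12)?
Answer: 967581/22 ≈ 43981.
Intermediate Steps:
K(x) = 60 - 5*x (K(x) = -5*(-12 + x) = 60 - 5*x)
(Q(-47, K(7)) + 19643) - 1*(-24338) = (1/((60 - 5*7) - 47) + 19643) - 1*(-24338) = (1/((60 - 35) - 47) + 19643) + 24338 = (1/(25 - 47) + 19643) + 24338 = (1/(-22) + 19643) + 24338 = (-1/22 + 19643) + 24338 = 432145/22 + 24338 = 967581/22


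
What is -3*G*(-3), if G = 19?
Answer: 171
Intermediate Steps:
-3*G*(-3) = -3*19*(-3) = -57*(-3) = 171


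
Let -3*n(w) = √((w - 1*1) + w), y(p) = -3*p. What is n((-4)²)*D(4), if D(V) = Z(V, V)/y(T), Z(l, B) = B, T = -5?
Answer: -4*√31/45 ≈ -0.49491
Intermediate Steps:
D(V) = V/15 (D(V) = V/((-3*(-5))) = V/15)
n(w) = -√(-1 + 2*w)/3 (n(w) = -√((w - 1*1) + w)/3 = -√((w - 1) + w)/3 = -√((-1 + w) + w)/3 = -√(-1 + 2*w)/3)
n((-4)²)*D(4) = (-√(-1 + 2*(-4)²)/3)*((1/15)*4) = -√(-1 + 2*16)/3*(4/15) = -√(-1 + 32)/3*(4/15) = -√31/3*(4/15) = -4*√31/45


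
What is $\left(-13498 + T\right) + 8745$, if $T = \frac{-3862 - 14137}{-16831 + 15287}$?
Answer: $- \frac{7320633}{1544} \approx -4741.3$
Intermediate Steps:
$T = \frac{17999}{1544}$ ($T = - \frac{17999}{-1544} = \left(-17999\right) \left(- \frac{1}{1544}\right) = \frac{17999}{1544} \approx 11.657$)
$\left(-13498 + T\right) + 8745 = \left(-13498 + \frac{17999}{1544}\right) + 8745 = - \frac{20822913}{1544} + 8745 = - \frac{7320633}{1544}$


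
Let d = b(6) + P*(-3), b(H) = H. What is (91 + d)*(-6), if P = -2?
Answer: -618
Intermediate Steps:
d = 12 (d = 6 - 2*(-3) = 6 + 6 = 12)
(91 + d)*(-6) = (91 + 12)*(-6) = 103*(-6) = -618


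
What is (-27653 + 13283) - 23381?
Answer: -37751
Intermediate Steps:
(-27653 + 13283) - 23381 = -14370 - 23381 = -37751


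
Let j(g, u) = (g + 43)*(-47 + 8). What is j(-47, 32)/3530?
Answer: 78/1765 ≈ 0.044193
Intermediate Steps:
j(g, u) = -1677 - 39*g (j(g, u) = (43 + g)*(-39) = -1677 - 39*g)
j(-47, 32)/3530 = (-1677 - 39*(-47))/3530 = (-1677 + 1833)*(1/3530) = 156*(1/3530) = 78/1765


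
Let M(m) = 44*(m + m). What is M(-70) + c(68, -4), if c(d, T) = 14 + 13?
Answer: -6133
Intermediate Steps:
c(d, T) = 27
M(m) = 88*m (M(m) = 44*(2*m) = 88*m)
M(-70) + c(68, -4) = 88*(-70) + 27 = -6160 + 27 = -6133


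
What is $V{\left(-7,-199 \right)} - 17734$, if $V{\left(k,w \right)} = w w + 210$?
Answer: $22077$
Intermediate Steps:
$V{\left(k,w \right)} = 210 + w^{2}$ ($V{\left(k,w \right)} = w^{2} + 210 = 210 + w^{2}$)
$V{\left(-7,-199 \right)} - 17734 = \left(210 + \left(-199\right)^{2}\right) - 17734 = \left(210 + 39601\right) - 17734 = 39811 - 17734 = 22077$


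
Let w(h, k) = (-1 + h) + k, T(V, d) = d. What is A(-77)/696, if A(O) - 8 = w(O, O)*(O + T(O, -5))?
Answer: 6359/348 ≈ 18.273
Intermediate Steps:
w(h, k) = -1 + h + k
A(O) = 8 + (-1 + 2*O)*(-5 + O) (A(O) = 8 + (-1 + O + O)*(O - 5) = 8 + (-1 + 2*O)*(-5 + O))
A(-77)/696 = (13 - 11*(-77) + 2*(-77)**2)/696 = (13 + 847 + 2*5929)*(1/696) = (13 + 847 + 11858)*(1/696) = 12718*(1/696) = 6359/348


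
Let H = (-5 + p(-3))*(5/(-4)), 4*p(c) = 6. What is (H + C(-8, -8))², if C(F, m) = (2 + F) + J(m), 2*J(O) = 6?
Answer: 121/64 ≈ 1.8906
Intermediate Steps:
J(O) = 3 (J(O) = (½)*6 = 3)
p(c) = 3/2 (p(c) = (¼)*6 = 3/2)
C(F, m) = 5 + F (C(F, m) = (2 + F) + 3 = 5 + F)
H = 35/8 (H = (-5 + 3/2)*(5/(-4)) = -35*(-1)/(2*4) = -7/2*(-5/4) = 35/8 ≈ 4.3750)
(H + C(-8, -8))² = (35/8 + (5 - 8))² = (35/8 - 3)² = (11/8)² = 121/64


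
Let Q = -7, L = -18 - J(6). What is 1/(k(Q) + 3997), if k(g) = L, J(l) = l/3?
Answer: 1/3977 ≈ 0.00025145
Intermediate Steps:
J(l) = l/3 (J(l) = l*(⅓) = l/3)
L = -20 (L = -18 - 6/3 = -18 - 1*2 = -18 - 2 = -20)
k(g) = -20
1/(k(Q) + 3997) = 1/(-20 + 3997) = 1/3977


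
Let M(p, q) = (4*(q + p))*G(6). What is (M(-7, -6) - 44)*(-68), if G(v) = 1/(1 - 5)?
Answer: 2108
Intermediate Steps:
G(v) = -¼ (G(v) = 1/(-4) = -¼)
M(p, q) = -p - q (M(p, q) = (4*(q + p))*(-¼) = (4*(p + q))*(-¼) = (4*p + 4*q)*(-¼) = -p - q)
(M(-7, -6) - 44)*(-68) = ((-1*(-7) - 1*(-6)) - 44)*(-68) = ((7 + 6) - 44)*(-68) = (13 - 44)*(-68) = -31*(-68) = 2108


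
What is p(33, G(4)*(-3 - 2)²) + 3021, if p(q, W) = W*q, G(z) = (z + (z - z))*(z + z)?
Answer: 29421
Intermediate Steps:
G(z) = 2*z² (G(z) = (z + 0)*(2*z) = z*(2*z) = 2*z²)
p(33, G(4)*(-3 - 2)²) + 3021 = ((2*4²)*(-3 - 2)²)*33 + 3021 = ((2*16)*(-5)²)*33 + 3021 = (32*25)*33 + 3021 = 800*33 + 3021 = 26400 + 3021 = 29421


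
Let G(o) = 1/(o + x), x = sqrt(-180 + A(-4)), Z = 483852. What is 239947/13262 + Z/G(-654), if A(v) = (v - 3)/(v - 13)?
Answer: -4196616536549/13262 + 483852*I*sqrt(51901)/17 ≈ -3.1644e+8 + 6.4841e+6*I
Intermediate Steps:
A(v) = (-3 + v)/(-13 + v)
x = I*sqrt(51901)/17 (x = sqrt(-180 + (-3 - 4)/(-13 - 4)) = sqrt(-180 - 7/(-17)) = sqrt(-180 - 1/17*(-7)) = sqrt(-180 + 7/17) = sqrt(-3053/17) = I*sqrt(51901)/17 ≈ 13.401*I)
G(o) = 1/(o + I*sqrt(51901)/17)
239947/13262 + Z/G(-654) = 239947/13262 + 483852/((17/(17*(-654) + I*sqrt(51901)))) = 239947*(1/13262) + 483852/((17/(-11118 + I*sqrt(51901)))) = 239947/13262 + 483852*(-654 + I*sqrt(51901)/17) = 239947/13262 + (-316439208 + 483852*I*sqrt(51901)/17) = -4196616536549/13262 + 483852*I*sqrt(51901)/17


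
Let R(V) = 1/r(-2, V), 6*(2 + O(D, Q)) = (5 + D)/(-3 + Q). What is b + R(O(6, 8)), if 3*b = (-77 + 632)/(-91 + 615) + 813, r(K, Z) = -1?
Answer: 141665/524 ≈ 270.35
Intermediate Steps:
O(D, Q) = -2 + (5 + D)/(6*(-3 + Q)) (O(D, Q) = -2 + ((5 + D)/(-3 + Q))/6 = -2 + (5 + D)/(6*(-3 + Q)))
R(V) = -1 (R(V) = 1/(-1) = -1)
b = 142189/524 (b = ((-77 + 632)/(-91 + 615) + 813)/3 = (555/524 + 813)/3 = (⅓)*(426567/524) = 142189/524 ≈ 271.35)
b + R(O(6, 8)) = 142189/524 - 1 = 141665/524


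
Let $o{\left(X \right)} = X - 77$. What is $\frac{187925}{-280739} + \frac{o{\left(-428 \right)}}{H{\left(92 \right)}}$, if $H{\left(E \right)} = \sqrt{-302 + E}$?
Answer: $- \frac{187925}{280739} + \frac{101 i \sqrt{210}}{42} \approx -0.66939 + 34.848 i$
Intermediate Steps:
$o{\left(X \right)} = -77 + X$
$\frac{187925}{-280739} + \frac{o{\left(-428 \right)}}{H{\left(92 \right)}} = \frac{187925}{-280739} + \frac{-77 - 428}{\sqrt{-302 + 92}} = 187925 \left(- \frac{1}{280739}\right) - \frac{505}{\sqrt{-210}} = - \frac{187925}{280739} - \frac{505}{i \sqrt{210}} = - \frac{187925}{280739} - 505 \left(- \frac{i \sqrt{210}}{210}\right) = - \frac{187925}{280739} + \frac{101 i \sqrt{210}}{42}$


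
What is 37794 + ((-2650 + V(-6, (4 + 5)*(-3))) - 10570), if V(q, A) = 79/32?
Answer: 786447/32 ≈ 24576.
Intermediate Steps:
V(q, A) = 79/32 (V(q, A) = 79*(1/32) = 79/32)
37794 + ((-2650 + V(-6, (4 + 5)*(-3))) - 10570) = 37794 + ((-2650 + 79/32) - 10570) = 37794 + (-84721/32 - 10570) = 37794 - 422961/32 = 786447/32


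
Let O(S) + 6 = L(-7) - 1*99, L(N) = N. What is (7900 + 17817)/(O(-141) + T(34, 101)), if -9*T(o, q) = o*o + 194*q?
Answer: -231453/21758 ≈ -10.638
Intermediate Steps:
T(o, q) = -194*q/9 - o**2/9 (T(o, q) = -(o*o + 194*q)/9 = -(o**2 + 194*q)/9 = -194*q/9 - o**2/9)
O(S) = -112 (O(S) = -6 + (-7 - 1*99) = -6 + (-7 - 99) = -6 - 106 = -112)
(7900 + 17817)/(O(-141) + T(34, 101)) = (7900 + 17817)/(-112 + (-194/9*101 - 1/9*34**2)) = 25717/(-112 + (-19594/9 - 1/9*1156)) = 25717/(-112 + (-19594/9 - 1156/9)) = 25717/(-112 - 20750/9) = 25717/(-21758/9) = 25717*(-9/21758) = -231453/21758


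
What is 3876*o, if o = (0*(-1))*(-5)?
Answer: 0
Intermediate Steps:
o = 0 (o = 0*(-5) = 0)
3876*o = 3876*0 = 0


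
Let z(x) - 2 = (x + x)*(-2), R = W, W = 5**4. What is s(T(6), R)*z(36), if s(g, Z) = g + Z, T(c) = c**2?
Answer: -93862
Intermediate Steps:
W = 625
R = 625
z(x) = 2 - 4*x (z(x) = 2 + (x + x)*(-2) = 2 + (2*x)*(-2) = 2 - 4*x)
s(g, Z) = Z + g
s(T(6), R)*z(36) = (625 + 6**2)*(2 - 4*36) = (625 + 36)*(2 - 144) = 661*(-142) = -93862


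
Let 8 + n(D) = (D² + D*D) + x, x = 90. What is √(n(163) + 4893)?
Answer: 3*√6457 ≈ 241.07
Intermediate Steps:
n(D) = 82 + 2*D² (n(D) = -8 + ((D² + D*D) + 90) = -8 + ((D² + D²) + 90) = -8 + (2*D² + 90) = -8 + (90 + 2*D²) = 82 + 2*D²)
√(n(163) + 4893) = √((82 + 2*163²) + 4893) = √((82 + 2*26569) + 4893) = √((82 + 53138) + 4893) = √(53220 + 4893) = √58113 = 3*√6457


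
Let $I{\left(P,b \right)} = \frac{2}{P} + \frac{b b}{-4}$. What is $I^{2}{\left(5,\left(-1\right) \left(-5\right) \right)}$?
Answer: $\frac{13689}{400} \approx 34.222$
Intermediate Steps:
$I{\left(P,b \right)} = \frac{2}{P} - \frac{b^{2}}{4}$ ($I{\left(P,b \right)} = \frac{2}{P} + b^{2} \left(- \frac{1}{4}\right) = \frac{2}{P} - \frac{b^{2}}{4}$)
$I^{2}{\left(5,\left(-1\right) \left(-5\right) \right)} = \left(\frac{2}{5} - \frac{\left(\left(-1\right) \left(-5\right)\right)^{2}}{4}\right)^{2} = \left(2 \cdot \frac{1}{5} - \frac{5^{2}}{4}\right)^{2} = \left(\frac{2}{5} - \frac{25}{4}\right)^{2} = \left(- \frac{117}{20}\right)^{2} = \frac{13689}{400}$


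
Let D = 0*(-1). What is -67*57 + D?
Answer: -3819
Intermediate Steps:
D = 0
-67*57 + D = -67*57 + 0 = -3819 + 0 = -3819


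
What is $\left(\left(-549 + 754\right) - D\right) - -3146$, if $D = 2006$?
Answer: $1345$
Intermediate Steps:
$\left(\left(-549 + 754\right) - D\right) - -3146 = \left(\left(-549 + 754\right) - 2006\right) - -3146 = \left(205 - 2006\right) + 3146 = -1801 + 3146 = 1345$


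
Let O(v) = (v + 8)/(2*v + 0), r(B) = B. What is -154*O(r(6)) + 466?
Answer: 859/3 ≈ 286.33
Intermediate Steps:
O(v) = (8 + v)/(2*v) (O(v) = (8 + v)/((2*v)) = (8 + v)*(1/(2*v)) = (8 + v)/(2*v))
-154*O(r(6)) + 466 = -77*(8 + 6)/6 + 466 = -77*14/6 + 466 = -154*7/6 + 466 = -539/3 + 466 = 859/3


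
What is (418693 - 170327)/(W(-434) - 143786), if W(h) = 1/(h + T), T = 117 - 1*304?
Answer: -154235286/89291107 ≈ -1.7273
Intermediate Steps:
T = -187 (T = 117 - 304 = -187)
W(h) = 1/(-187 + h) (W(h) = 1/(h - 187) = 1/(-187 + h))
(418693 - 170327)/(W(-434) - 143786) = (418693 - 170327)/(1/(-187 - 434) - 143786) = 248366/(1/(-621) - 143786) = 248366/(-1/621 - 143786) = 248366/(-89291107/621) = 248366*(-621/89291107) = -154235286/89291107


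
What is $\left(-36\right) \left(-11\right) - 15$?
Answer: $381$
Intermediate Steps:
$\left(-36\right) \left(-11\right) - 15 = 396 - 15 = 381$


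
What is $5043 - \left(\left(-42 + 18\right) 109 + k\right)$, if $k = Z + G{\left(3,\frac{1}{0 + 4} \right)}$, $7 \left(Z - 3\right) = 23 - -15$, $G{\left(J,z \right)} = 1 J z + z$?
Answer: $\frac{53547}{7} \approx 7649.6$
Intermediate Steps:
$G{\left(J,z \right)} = z + J z$ ($G{\left(J,z \right)} = J z + z = z + J z$)
$Z = \frac{59}{7}$ ($Z = 3 + \frac{23 - -15}{7} = 3 + \frac{23 + 15}{7} = 3 + \frac{1}{7} \cdot 38 = 3 + \frac{38}{7} = \frac{59}{7} \approx 8.4286$)
$k = \frac{66}{7}$ ($k = \frac{59}{7} + \frac{1 + 3}{0 + 4} = \frac{59}{7} + \frac{1}{4} \cdot 4 = \frac{59}{7} + 1 = \frac{66}{7} \approx 9.4286$)
$5043 - \left(\left(-42 + 18\right) 109 + k\right) = 5043 - \left(\left(-42 + 18\right) 109 + \frac{66}{7}\right) = 5043 - \left(\left(-24\right) 109 + \frac{66}{7}\right) = 5043 - \left(-2616 + \frac{66}{7}\right) = 5043 - - \frac{18246}{7} = 5043 + \frac{18246}{7} = \frac{53547}{7}$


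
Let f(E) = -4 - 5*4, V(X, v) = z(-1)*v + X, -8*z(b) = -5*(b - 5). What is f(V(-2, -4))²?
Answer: 576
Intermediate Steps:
z(b) = -25/8 + 5*b/8 (z(b) = -(-5)*(b - 5)/8 = -(-5)*(-5 + b)/8 = -(25 - 5*b)/8 = -25/8 + 5*b/8)
V(X, v) = X - 15*v/4 (V(X, v) = (-25/8 + (5/8)*(-1))*v + X = (-25/8 - 5/8)*v + X = -15*v/4 + X = X - 15*v/4)
f(E) = -24 (f(E) = -4 - 20 = -24)
f(V(-2, -4))² = (-24)² = 576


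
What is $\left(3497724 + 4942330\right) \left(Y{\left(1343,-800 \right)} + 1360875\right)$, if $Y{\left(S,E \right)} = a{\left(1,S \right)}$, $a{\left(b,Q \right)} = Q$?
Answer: $11497193479772$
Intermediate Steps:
$Y{\left(S,E \right)} = S$
$\left(3497724 + 4942330\right) \left(Y{\left(1343,-800 \right)} + 1360875\right) = \left(3497724 + 4942330\right) \left(1343 + 1360875\right) = 8440054 \cdot 1362218 = 11497193479772$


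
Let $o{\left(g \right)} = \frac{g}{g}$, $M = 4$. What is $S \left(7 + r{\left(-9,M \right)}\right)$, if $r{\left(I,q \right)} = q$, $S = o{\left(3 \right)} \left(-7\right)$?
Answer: $-77$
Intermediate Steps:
$o{\left(g \right)} = 1$
$S = -7$ ($S = 1 \left(-7\right) = -7$)
$S \left(7 + r{\left(-9,M \right)}\right) = - 7 \left(7 + 4\right) = \left(-7\right) 11 = -77$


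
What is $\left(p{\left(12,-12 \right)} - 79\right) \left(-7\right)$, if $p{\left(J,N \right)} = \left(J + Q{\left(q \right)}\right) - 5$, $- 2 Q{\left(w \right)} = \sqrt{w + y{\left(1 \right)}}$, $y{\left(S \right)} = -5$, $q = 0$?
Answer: $504 + \frac{7 i \sqrt{5}}{2} \approx 504.0 + 7.8262 i$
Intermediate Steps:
$Q{\left(w \right)} = - \frac{\sqrt{-5 + w}}{2}$ ($Q{\left(w \right)} = - \frac{\sqrt{w - 5}}{2} = - \frac{\sqrt{-5 + w}}{2}$)
$p{\left(J,N \right)} = -5 + J - \frac{i \sqrt{5}}{2}$ ($p{\left(J,N \right)} = \left(J - \frac{\sqrt{-5 + 0}}{2}\right) - 5 = \left(J - \frac{\sqrt{-5}}{2}\right) - 5 = \left(J - \frac{i \sqrt{5}}{2}\right) - 5 = -5 + J - \frac{i \sqrt{5}}{2}$)
$\left(p{\left(12,-12 \right)} - 79\right) \left(-7\right) = \left(\left(-5 + 12 - \frac{i \sqrt{5}}{2}\right) - 79\right) \left(-7\right) = \left(\left(7 - \frac{i \sqrt{5}}{2}\right) - 79\right) \left(-7\right) = \left(-72 - \frac{i \sqrt{5}}{2}\right) \left(-7\right) = 504 + \frac{7 i \sqrt{5}}{2}$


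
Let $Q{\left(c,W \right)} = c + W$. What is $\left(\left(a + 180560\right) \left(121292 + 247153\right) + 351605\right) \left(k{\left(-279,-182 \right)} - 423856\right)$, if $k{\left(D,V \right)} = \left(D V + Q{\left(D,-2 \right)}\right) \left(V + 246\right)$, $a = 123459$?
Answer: $314531710122141120$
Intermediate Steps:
$Q{\left(c,W \right)} = W + c$
$k{\left(D,V \right)} = \left(246 + V\right) \left(-2 + D + D V\right)$ ($k{\left(D,V \right)} = \left(D V + \left(-2 + D\right)\right) \left(V + 246\right) = \left(-2 + D + D V\right) \left(246 + V\right) = \left(246 + V\right) \left(-2 + D + D V\right)$)
$\left(\left(a + 180560\right) \left(121292 + 247153\right) + 351605\right) \left(k{\left(-279,-182 \right)} - 423856\right) = \left(\left(123459 + 180560\right) \left(121292 + 247153\right) + 351605\right) \left(\left(-492 - -364 + 246 \left(-279\right) - 279 \left(-182\right)^{2} + 247 \left(-279\right) \left(-182\right)\right) - 423856\right) = \left(304019 \cdot 368445 + 351605\right) \left(\left(-492 + 364 - 68634 - 9241596 + 12542166\right) - 423856\right) = \left(112014280455 + 351605\right) \left(\left(-492 + 364 - 68634 - 9241596 + 12542166\right) - 423856\right) = 112014632060 \left(3231808 - 423856\right) = 112014632060 \cdot 2807952 = 314531710122141120$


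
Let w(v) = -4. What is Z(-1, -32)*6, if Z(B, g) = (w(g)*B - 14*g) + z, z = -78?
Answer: 2244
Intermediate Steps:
Z(B, g) = -78 - 14*g - 4*B (Z(B, g) = (-4*B - 14*g) - 78 = (-14*g - 4*B) - 78 = -78 - 14*g - 4*B)
Z(-1, -32)*6 = (-78 - 14*(-32) - 4*(-1))*6 = (-78 + 448 + 4)*6 = 374*6 = 2244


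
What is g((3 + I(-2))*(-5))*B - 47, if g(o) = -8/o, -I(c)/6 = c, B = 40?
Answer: -641/15 ≈ -42.733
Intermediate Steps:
I(c) = -6*c
g((3 + I(-2))*(-5))*B - 47 = -8*(-1/(5*(3 - 6*(-2))))*40 - 47 = -8*(-1/(5*(3 + 12)))*40 - 47 = -8/(15*(-5))*40 - 47 = -8/(-75)*40 - 47 = -8*(-1/75)*40 - 47 = (8/75)*40 - 47 = 64/15 - 47 = -641/15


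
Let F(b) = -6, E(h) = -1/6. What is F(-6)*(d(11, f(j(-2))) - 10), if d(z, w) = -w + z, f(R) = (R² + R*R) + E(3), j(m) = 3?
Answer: 101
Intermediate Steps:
E(h) = -⅙ (E(h) = -1*⅙ = -⅙)
f(R) = -⅙ + 2*R² (f(R) = (R² + R*R) - ⅙ = (R² + R²) - ⅙ = 2*R² - ⅙ = -⅙ + 2*R²)
d(z, w) = z - w
F(-6)*(d(11, f(j(-2))) - 10) = -6*((11 - (-⅙ + 2*3²)) - 10) = -6*((11 - (-⅙ + 2*9)) - 10) = -6*((11 - (-⅙ + 18)) - 10) = -6*((11 - 1*107/6) - 10) = -6*((11 - 107/6) - 10) = -6*(-41/6 - 10) = -6*(-101/6) = 101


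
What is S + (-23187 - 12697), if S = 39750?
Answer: 3866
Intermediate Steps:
S + (-23187 - 12697) = 39750 + (-23187 - 12697) = 39750 - 35884 = 3866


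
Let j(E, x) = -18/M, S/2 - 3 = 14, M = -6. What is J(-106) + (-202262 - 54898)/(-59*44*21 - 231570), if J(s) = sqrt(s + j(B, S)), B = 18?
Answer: 42860/47681 + I*sqrt(103) ≈ 0.89889 + 10.149*I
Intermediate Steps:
S = 34 (S = 6 + 2*14 = 6 + 28 = 34)
j(E, x) = 3 (j(E, x) = -18/(-6) = -18*(-1/6) = 3)
J(s) = sqrt(3 + s) (J(s) = sqrt(s + 3) = sqrt(3 + s))
J(-106) + (-202262 - 54898)/(-59*44*21 - 231570) = sqrt(3 - 106) + (-202262 - 54898)/(-59*44*21 - 231570) = sqrt(-103) - 257160/(-2596*21 - 231570) = I*sqrt(103) - 257160/(-54516 - 231570) = I*sqrt(103) - 257160/(-286086) = I*sqrt(103) - 257160*(-1/286086) = I*sqrt(103) + 42860/47681 = 42860/47681 + I*sqrt(103)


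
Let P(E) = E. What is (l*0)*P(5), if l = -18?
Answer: 0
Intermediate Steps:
(l*0)*P(5) = -18*0*5 = 0*5 = 0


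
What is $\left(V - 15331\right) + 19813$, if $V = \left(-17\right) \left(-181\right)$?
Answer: $7559$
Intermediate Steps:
$V = 3077$
$\left(V - 15331\right) + 19813 = \left(3077 - 15331\right) + 19813 = -12254 + 19813 = 7559$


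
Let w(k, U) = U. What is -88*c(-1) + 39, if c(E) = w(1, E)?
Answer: 127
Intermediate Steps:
c(E) = E
-88*c(-1) + 39 = -88*(-1) + 39 = 88 + 39 = 127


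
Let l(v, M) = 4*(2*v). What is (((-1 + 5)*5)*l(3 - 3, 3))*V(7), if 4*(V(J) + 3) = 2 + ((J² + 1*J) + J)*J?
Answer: 0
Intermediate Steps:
l(v, M) = 8*v
V(J) = -5/2 + J*(J² + 2*J)/4 (V(J) = -3 + (2 + ((J² + 1*J) + J)*J)/4 = -3 + (2 + ((J² + J) + J)*J)/4 = -3 + (2 + ((J + J²) + J)*J)/4 = -3 + (2 + (J² + 2*J)*J)/4 = -3 + (2 + J*(J² + 2*J))/4 = -3 + (½ + J*(J² + 2*J)/4) = -5/2 + J*(J² + 2*J)/4)
(((-1 + 5)*5)*l(3 - 3, 3))*V(7) = (((-1 + 5)*5)*(8*(3 - 3)))*(-5/2 + (½)*7² + (¼)*7³) = ((4*5)*(8*0))*(-5/2 + (½)*49 + (¼)*343) = (20*0)*(-5/2 + 49/2 + 343/4) = 0*(431/4) = 0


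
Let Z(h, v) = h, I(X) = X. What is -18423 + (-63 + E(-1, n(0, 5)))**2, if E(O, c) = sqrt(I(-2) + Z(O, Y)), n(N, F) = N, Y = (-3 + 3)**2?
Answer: -18423 + (63 - I*sqrt(3))**2 ≈ -14457.0 - 218.24*I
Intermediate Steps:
Y = 0 (Y = 0**2 = 0)
E(O, c) = sqrt(-2 + O)
-18423 + (-63 + E(-1, n(0, 5)))**2 = -18423 + (-63 + sqrt(-2 - 1))**2 = -18423 + (-63 + sqrt(-3))**2 = -18423 + (-63 + I*sqrt(3))**2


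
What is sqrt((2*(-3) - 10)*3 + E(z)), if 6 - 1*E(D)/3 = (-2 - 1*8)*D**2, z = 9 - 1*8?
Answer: 0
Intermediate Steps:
z = 1 (z = 9 - 8 = 1)
E(D) = 18 + 30*D**2 (E(D) = 18 - 3*(-2 - 1*8)*D**2 = 18 - 3*(-2 - 8)*D**2 = 18 - (-30)*D**2 = 18 + 30*D**2)
sqrt((2*(-3) - 10)*3 + E(z)) = sqrt((2*(-3) - 10)*3 + (18 + 30*1**2)) = sqrt((-6 - 10)*3 + (18 + 30*1)) = sqrt(-16*3 + (18 + 30)) = sqrt(-48 + 48) = sqrt(0) = 0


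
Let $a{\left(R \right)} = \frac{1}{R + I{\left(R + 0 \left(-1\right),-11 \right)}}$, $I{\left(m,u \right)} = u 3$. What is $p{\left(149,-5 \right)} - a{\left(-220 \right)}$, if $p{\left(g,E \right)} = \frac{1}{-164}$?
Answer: $- \frac{89}{41492} \approx -0.002145$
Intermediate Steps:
$p{\left(g,E \right)} = - \frac{1}{164}$
$I{\left(m,u \right)} = 3 u$
$a{\left(R \right)} = \frac{1}{-33 + R}$ ($a{\left(R \right)} = \frac{1}{R + 3 \left(-11\right)} = \frac{1}{R - 33} = \frac{1}{-33 + R}$)
$p{\left(149,-5 \right)} - a{\left(-220 \right)} = - \frac{1}{164} - \frac{1}{-33 - 220} = - \frac{1}{164} - \frac{1}{-253} = - \frac{1}{164} - - \frac{1}{253} = - \frac{1}{164} + \frac{1}{253} = - \frac{89}{41492}$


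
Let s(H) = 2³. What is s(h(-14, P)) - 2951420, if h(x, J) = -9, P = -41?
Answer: -2951412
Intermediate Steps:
s(H) = 8
s(h(-14, P)) - 2951420 = 8 - 2951420 = -2951412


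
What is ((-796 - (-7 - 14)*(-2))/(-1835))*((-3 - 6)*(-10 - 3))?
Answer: 98046/1835 ≈ 53.431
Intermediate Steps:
((-796 - (-7 - 14)*(-2))/(-1835))*((-3 - 6)*(-10 - 3)) = ((-796 - (-21)*(-2))*(-1/1835))*(-9*(-13)) = ((-796 - 1*42)*(-1/1835))*117 = ((-796 - 42)*(-1/1835))*117 = -838*(-1/1835)*117 = (838/1835)*117 = 98046/1835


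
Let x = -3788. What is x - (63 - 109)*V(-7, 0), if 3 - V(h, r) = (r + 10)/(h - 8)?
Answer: -10858/3 ≈ -3619.3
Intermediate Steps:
V(h, r) = 3 - (10 + r)/(-8 + h) (V(h, r) = 3 - (r + 10)/(h - 8) = 3 - (10 + r)/(-8 + h))
x - (63 - 109)*V(-7, 0) = -3788 - (63 - 109)*(-34 - 1*0 + 3*(-7))/(-8 - 7) = -3788 - (-46)*(-34 + 0 - 21)/(-15) = -3788 - (-46)*(-1/15*(-55)) = -3788 - (-46)*11/3 = -3788 - 1*(-506/3) = -3788 + 506/3 = -10858/3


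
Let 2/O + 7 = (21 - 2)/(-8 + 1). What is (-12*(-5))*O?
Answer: -210/17 ≈ -12.353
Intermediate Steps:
O = -7/34 (O = 2/(-7 + (21 - 2)/(-8 + 1)) = 2/(-7 + 19/(-7)) = 2/(-7 + 19*(-1/7)) = 2/(-7 - 19/7) = 2/(-68/7) = 2*(-7/68) = -7/34 ≈ -0.20588)
(-12*(-5))*O = -12*(-5)*(-7/34) = 60*(-7/34) = -210/17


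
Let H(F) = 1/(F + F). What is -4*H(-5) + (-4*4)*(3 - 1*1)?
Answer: -158/5 ≈ -31.600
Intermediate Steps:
H(F) = 1/(2*F)
-4*H(-5) + (-4*4)*(3 - 1*1) = -2/(-5) + (-4*4)*(3 - 1*1) = -2*(-1)/5 - 16*(3 - 1) = -4*(-1/10) - 16*2 = 2/5 - 32 = -158/5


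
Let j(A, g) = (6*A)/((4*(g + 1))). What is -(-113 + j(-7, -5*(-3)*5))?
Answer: 17197/152 ≈ 113.14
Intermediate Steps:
j(A, g) = 6*A/(4 + 4*g) (j(A, g) = (6*A)/((4*(1 + g))) = (6*A)/(4 + 4*g) = 6*A/(4 + 4*g))
-(-113 + j(-7, -5*(-3)*5)) = -(-113 + (3/2)*(-7)/(1 - 5*(-3)*5)) = -(-113 + (3/2)*(-7)/(1 + 15*5)) = -(-113 + (3/2)*(-7)/(1 + 75)) = -(-113 + (3/2)*(-7)/76) = -(-113 + (3/2)*(-7)*(1/76)) = -(-113 - 21/152) = -1*(-17197/152) = 17197/152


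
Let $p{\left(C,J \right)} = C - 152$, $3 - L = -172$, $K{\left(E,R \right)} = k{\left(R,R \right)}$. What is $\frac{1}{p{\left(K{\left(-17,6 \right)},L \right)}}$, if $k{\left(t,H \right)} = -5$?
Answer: $- \frac{1}{157} \approx -0.0063694$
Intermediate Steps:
$K{\left(E,R \right)} = -5$
$L = 175$ ($L = 3 - -172 = 3 + 172 = 175$)
$p{\left(C,J \right)} = -152 + C$
$\frac{1}{p{\left(K{\left(-17,6 \right)},L \right)}} = \frac{1}{-152 - 5} = \frac{1}{-157} = - \frac{1}{157}$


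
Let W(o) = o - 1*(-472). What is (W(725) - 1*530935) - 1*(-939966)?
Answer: 410228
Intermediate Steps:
W(o) = 472 + o (W(o) = o + 472 = 472 + o)
(W(725) - 1*530935) - 1*(-939966) = ((472 + 725) - 1*530935) - 1*(-939966) = (1197 - 530935) + 939966 = -529738 + 939966 = 410228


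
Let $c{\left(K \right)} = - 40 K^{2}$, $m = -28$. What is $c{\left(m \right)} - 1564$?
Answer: $-32924$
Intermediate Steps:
$c{\left(m \right)} - 1564 = - 40 \left(-28\right)^{2} - 1564 = \left(-40\right) 784 - 1564 = -31360 - 1564 = -32924$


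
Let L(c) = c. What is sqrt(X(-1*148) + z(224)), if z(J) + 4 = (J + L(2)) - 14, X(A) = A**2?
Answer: 4*sqrt(1382) ≈ 148.70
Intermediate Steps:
z(J) = -16 + J (z(J) = -4 + ((J + 2) - 14) = -4 + ((2 + J) - 14) = -4 + (-12 + J) = -16 + J)
sqrt(X(-1*148) + z(224)) = sqrt((-1*148)**2 + (-16 + 224)) = sqrt((-148)**2 + 208) = sqrt(21904 + 208) = sqrt(22112) = 4*sqrt(1382)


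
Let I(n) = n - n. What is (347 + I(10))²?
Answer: 120409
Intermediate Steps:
I(n) = 0
(347 + I(10))² = (347 + 0)² = 347² = 120409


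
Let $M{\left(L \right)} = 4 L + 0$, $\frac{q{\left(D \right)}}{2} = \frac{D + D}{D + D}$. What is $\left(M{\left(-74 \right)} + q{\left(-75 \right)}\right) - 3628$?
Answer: $-3922$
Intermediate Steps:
$q{\left(D \right)} = 2$ ($q{\left(D \right)} = 2 \frac{D + D}{D + D} = 2 \frac{2 D}{2 D} = 2 \cdot 2 D \frac{1}{2 D} = 2 \cdot 1 = 2$)
$M{\left(L \right)} = 4 L$
$\left(M{\left(-74 \right)} + q{\left(-75 \right)}\right) - 3628 = \left(4 \left(-74\right) + 2\right) - 3628 = \left(-296 + 2\right) - 3628 = -294 - 3628 = -3922$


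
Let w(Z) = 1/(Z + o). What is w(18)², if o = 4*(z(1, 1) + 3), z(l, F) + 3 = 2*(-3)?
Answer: 1/36 ≈ 0.027778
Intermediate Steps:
z(l, F) = -9 (z(l, F) = -3 + 2*(-3) = -3 - 6 = -9)
o = -24 (o = 4*(-9 + 3) = 4*(-6) = -24)
w(Z) = 1/(-24 + Z) (w(Z) = 1/(Z - 24) = 1/(-24 + Z))
w(18)² = (1/(-24 + 18))² = (1/(-6))² = (-⅙)² = 1/36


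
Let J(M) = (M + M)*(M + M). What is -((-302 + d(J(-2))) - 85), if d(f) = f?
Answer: 371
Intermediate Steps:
J(M) = 4*M**2 (J(M) = (2*M)*(2*M) = 4*M**2)
-((-302 + d(J(-2))) - 85) = -((-302 + 4*(-2)**2) - 85) = -((-302 + 4*4) - 85) = -((-302 + 16) - 85) = -(-286 - 85) = -1*(-371) = 371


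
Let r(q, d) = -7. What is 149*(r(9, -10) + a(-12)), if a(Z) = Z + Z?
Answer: -4619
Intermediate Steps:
a(Z) = 2*Z
149*(r(9, -10) + a(-12)) = 149*(-7 + 2*(-12)) = 149*(-7 - 24) = 149*(-31) = -4619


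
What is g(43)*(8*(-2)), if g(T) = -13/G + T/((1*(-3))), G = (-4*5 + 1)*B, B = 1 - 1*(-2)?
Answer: 4288/19 ≈ 225.68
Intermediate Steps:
B = 3 (B = 1 + 2 = 3)
G = -57 (G = (-4*5 + 1)*3 = (-20 + 1)*3 = -19*3 = -57)
g(T) = 13/57 - T/3 (g(T) = -13/(-57) + T/((1*(-3))) = -13*(-1/57) + T/(-3) = 13/57 + T*(-1/3) = 13/57 - T/3)
g(43)*(8*(-2)) = (13/57 - 1/3*43)*(8*(-2)) = (13/57 - 43/3)*(-16) = -268/19*(-16) = 4288/19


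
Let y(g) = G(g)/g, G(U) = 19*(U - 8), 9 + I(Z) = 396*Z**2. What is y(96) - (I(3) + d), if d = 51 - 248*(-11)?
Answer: -75799/12 ≈ -6316.6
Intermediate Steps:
I(Z) = -9 + 396*Z**2
d = 2779 (d = 51 + 2728 = 2779)
G(U) = -152 + 19*U (G(U) = 19*(-8 + U) = -152 + 19*U)
y(g) = (-152 + 19*g)/g
y(96) - (I(3) + d) = (19 - 152/96) - ((-9 + 396*3**2) + 2779) = (19 - 152*1/96) - ((-9 + 396*9) + 2779) = (19 - 19/12) - ((-9 + 3564) + 2779) = 209/12 - (3555 + 2779) = 209/12 - 1*6334 = 209/12 - 6334 = -75799/12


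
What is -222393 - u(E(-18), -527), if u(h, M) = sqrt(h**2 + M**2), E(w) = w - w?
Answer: -222920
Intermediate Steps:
E(w) = 0
u(h, M) = sqrt(M**2 + h**2)
-222393 - u(E(-18), -527) = -222393 - sqrt((-527)**2 + 0**2) = -222393 - sqrt(277729 + 0) = -222393 - sqrt(277729) = -222393 - 1*527 = -222393 - 527 = -222920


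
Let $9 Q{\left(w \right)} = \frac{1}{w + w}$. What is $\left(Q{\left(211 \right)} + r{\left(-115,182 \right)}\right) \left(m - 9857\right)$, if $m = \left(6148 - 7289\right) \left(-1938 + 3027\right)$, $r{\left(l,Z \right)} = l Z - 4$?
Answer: $\frac{49787729194193}{1899} \approx 2.6218 \cdot 10^{10}$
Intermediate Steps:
$r{\left(l,Z \right)} = -4 + Z l$ ($r{\left(l,Z \right)} = Z l - 4 = -4 + Z l$)
$m = -1242549$ ($m = \left(-1141\right) 1089 = -1242549$)
$Q{\left(w \right)} = \frac{1}{18 w}$ ($Q{\left(w \right)} = \frac{1}{9 \left(w + w\right)} = \frac{1}{9 \cdot 2 w} = \frac{\frac{1}{2} \frac{1}{w}}{9} = \frac{1}{18 w}$)
$\left(Q{\left(211 \right)} + r{\left(-115,182 \right)}\right) \left(m - 9857\right) = \left(\frac{1}{18 \cdot 211} + \left(-4 + 182 \left(-115\right)\right)\right) \left(-1242549 - 9857\right) = \left(\frac{1}{18} \cdot \frac{1}{211} - 20934\right) \left(-1242549 - 9857\right) = \left(\frac{1}{3798} - 20934\right) \left(-1252406\right) = \left(- \frac{79507331}{3798}\right) \left(-1252406\right) = \frac{49787729194193}{1899}$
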